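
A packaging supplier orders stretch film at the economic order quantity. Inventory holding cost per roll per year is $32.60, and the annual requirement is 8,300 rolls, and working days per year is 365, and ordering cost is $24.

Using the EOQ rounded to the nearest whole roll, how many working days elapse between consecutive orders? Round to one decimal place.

4.9 days

EOQ = √(2DS/H) = √(2 × 8,300 × 24 / 32.6)
    = √(12,220.86) ≈ 110.55 → Q = 111 rolls
T = Q/D × 365 days = 111/8,300 × 365 = 4.881 days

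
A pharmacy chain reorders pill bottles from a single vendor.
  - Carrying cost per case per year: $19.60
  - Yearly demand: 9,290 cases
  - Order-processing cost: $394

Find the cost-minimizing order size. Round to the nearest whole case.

Optimal lot size Q* = (2 × 9,290 × $394 / $19.6)^½ ≈ 611.14

611 cases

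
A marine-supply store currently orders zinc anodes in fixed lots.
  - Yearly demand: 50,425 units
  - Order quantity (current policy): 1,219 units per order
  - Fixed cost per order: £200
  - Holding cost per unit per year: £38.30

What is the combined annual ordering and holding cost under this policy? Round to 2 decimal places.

£31,617.02

Annual ordering cost = (D/Q)·S = (50,425/1,219) × 200 = £8,273.17
Annual holding cost  = (Q/2)·H = (1,219/2) × 38.3 = £23,343.85
Total = £8,273.17 + £23,343.85 = £31,617.02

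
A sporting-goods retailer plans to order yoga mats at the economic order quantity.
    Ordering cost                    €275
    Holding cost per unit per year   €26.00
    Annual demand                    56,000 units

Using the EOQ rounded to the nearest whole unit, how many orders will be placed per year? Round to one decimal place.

EOQ = √(2DS/H) = √(2 × 56,000 × 275 / 26)
    = √(1,184,615.38) ≈ 1,088.40 → Q = 1,088
Orders per year = D/Q = 56,000 / 1,088 = 51.471

51.5 orders per year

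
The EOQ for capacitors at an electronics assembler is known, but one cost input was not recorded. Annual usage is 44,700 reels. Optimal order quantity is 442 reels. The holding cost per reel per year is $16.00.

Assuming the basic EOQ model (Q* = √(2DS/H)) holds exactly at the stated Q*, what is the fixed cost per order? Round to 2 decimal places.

$34.96

EOQ relation: Q² = 2DS/H, so rearrange for the unknown.
S = Q²H / (2D) = 442² × 16 / (2 × 44,700) = 34.9645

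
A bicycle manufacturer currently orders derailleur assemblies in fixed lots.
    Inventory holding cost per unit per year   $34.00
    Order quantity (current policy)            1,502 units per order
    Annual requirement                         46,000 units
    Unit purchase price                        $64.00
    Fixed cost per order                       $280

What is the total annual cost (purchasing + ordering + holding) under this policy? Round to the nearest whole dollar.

Annual ordering cost = (D/Q)·S = (46,000/1,502) × 280 = $8,575.23
Annual holding cost  = (Q/2)·H = (1,502/2) × 34 = $25,534.00
Purchase cost = D·C = 46,000 × 64 = $2,944,000.00
Total = $8,575.23 + $25,534.00 + $2,944,000.00 = $2,978,109.23

$2,978,109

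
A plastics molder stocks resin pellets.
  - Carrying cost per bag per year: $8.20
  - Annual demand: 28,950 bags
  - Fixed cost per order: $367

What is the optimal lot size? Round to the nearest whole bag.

1,610 bags

2DS/H = 2·28,950·367/8.2 = 2,591,378.05
EOQ = √2,591,378.05 ≈ 1,609.78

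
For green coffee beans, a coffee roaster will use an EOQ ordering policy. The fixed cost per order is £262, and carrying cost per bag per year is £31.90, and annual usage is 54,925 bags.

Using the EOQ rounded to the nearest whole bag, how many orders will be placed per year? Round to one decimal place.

57.8 orders per year

Q* = √(2·D·S / H) = √(2·54,925·262 / 31.9) = √902,216.3 ≈ 949.85 → Q = 950
N = D/Q = 54,925/950 ≈ 57.816 orders/yr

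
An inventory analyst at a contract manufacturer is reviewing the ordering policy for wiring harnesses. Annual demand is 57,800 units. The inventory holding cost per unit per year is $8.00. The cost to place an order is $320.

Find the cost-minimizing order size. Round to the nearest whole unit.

EOQ = √(2DS/H) = √(2 × 57,800 × 320 / 8)
    = √(4,624,000.00) ≈ 2,150.35

2,150 units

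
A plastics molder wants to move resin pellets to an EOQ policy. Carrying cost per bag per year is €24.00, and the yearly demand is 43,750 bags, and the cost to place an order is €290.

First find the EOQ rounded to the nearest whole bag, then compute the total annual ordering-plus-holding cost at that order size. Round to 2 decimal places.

€24,677.93

2DS/H = 2·43,750·290/24 = 1,057,291.67
EOQ = √1,057,291.67 ≈ 1,028.25 → Q = 1,028 bags
Ordering: D/Q × S = 43,750/1,028 × €290 = €12,341.93
Holding:  Q/2 × H = 1,028/2 × €24 = €12,336.00
Total = €12,341.93 + €12,336.00 = €24,677.93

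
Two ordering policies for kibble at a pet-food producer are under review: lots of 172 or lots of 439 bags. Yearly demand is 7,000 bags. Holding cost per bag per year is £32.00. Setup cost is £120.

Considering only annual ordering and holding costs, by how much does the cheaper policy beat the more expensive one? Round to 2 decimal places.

Annual cost at Q: ordering D·S/Q plus holding Q·H/2.
TC(172) = (7,000/172)×120 + (172/2)×32 = £7,635.72
TC(439) = (7,000/439)×120 + (439/2)×32 = £8,937.44
Cheaper: Q = 172.  Difference = £1,301.72

£1,301.72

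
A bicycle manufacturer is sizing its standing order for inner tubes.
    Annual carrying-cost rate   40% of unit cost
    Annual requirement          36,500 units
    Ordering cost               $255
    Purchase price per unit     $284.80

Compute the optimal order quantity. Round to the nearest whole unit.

404 units

H = i·C = 0.4 × $284.8 = $113.9200 per unit-year
EOQ = √(2DS/H) = √(2 × 36,500 × 255 / 113.92)
    = √(163,404.14) ≈ 404.23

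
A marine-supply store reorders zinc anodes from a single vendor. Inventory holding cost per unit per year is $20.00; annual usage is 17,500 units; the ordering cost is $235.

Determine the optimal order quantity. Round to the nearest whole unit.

Q* = √(2·D·S / H) = √(2·17,500·235 / 20) = √411,250.0 ≈ 641.29

641 units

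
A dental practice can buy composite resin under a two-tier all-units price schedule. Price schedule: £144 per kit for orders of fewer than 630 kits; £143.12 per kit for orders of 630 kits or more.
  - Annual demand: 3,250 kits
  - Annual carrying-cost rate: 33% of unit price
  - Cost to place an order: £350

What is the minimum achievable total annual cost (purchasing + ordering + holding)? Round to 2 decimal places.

H₁ = 33%×£144 = £47.5200;  H₂ = 33%×£143.12 = £47.2296
EOQ₁ = √(2×3,250×350/47.5200) = 218.80  (< 630, feasible at tier 1)
EOQ₂ = √(2×3,250×350/47.2296) = 219.47  (< 630 → use Q = 630 at tier-2 price)
TC(tier 1 (EOQ₁), Q≈218.8) = £478,397.50
TC(tier 2, Q≈630.0) = £481,822.88
Minimum at tier 1 (EOQ₁): £478,397.50

£478,397.50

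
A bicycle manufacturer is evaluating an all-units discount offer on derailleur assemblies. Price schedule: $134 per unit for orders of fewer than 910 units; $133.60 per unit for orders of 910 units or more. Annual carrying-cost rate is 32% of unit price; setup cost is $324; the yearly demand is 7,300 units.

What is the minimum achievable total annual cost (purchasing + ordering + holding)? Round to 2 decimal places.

H₁ = 32%×$134 = $42.8800;  H₂ = 32%×$133.60 = $42.7520
EOQ₁ = √(2×7,300×324/42.8800) = 332.14  (< 910, feasible at tier 1)
EOQ₂ = √(2×7,300×324/42.7520) = 332.64  (< 910 → use Q = 910 at tier-2 price)
TC(tier 1 (EOQ₁), Q≈332.1) = $992,442.18
TC(tier 2, Q≈910.0) = $997,331.28
Minimum at tier 1 (EOQ₁): $992,442.18

$992,442.18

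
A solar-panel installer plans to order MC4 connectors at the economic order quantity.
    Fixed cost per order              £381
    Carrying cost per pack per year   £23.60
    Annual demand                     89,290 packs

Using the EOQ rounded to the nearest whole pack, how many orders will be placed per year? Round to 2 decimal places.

52.59 orders per year

Q* = √(2·D·S / H) = √(2·89,290·381 / 23.6) = √2,883,007.6 ≈ 1,697.94 → Q = 1,698
Orders per year = D/Q = 89,290 / 1,698 = 52.585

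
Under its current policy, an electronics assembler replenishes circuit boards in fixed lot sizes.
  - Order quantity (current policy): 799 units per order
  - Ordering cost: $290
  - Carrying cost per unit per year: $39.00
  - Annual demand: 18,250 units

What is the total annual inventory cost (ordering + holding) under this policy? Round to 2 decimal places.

Annual ordering cost = (D/Q)·S = (18,250/799) × 290 = $6,623.90
Annual holding cost  = (Q/2)·H = (799/2) × 39 = $15,580.50
Total = $6,623.90 + $15,580.50 = $22,204.40

$22,204.40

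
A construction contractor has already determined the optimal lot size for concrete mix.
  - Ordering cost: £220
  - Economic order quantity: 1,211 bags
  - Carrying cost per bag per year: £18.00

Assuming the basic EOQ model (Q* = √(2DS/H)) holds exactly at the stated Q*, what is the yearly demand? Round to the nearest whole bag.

59,994 bags per year

Since Q* = (2DS/H)^½, squaring gives Q*²·H = 2DS.
D = Q²H / (2S) = 1,211² × 18 / (2 × 220) = 59,994.04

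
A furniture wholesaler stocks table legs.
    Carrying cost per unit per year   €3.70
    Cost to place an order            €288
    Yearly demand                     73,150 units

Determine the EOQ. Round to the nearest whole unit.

EOQ = √(2DS/H) = √(2 × 73,150 × 288 / 3.7)
    = √(11,387,675.68) ≈ 3,374.56

3,375 units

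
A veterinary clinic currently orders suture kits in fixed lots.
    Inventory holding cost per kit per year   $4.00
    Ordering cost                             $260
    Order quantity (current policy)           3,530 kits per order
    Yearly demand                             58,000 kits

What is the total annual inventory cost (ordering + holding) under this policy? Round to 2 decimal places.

$11,331.95

Annual ordering cost = (D/Q)·S = (58,000/3,530) × 260 = $4,271.95
Annual holding cost  = (Q/2)·H = (3,530/2) × 4 = $7,060.00
Total = $4,271.95 + $7,060.00 = $11,331.95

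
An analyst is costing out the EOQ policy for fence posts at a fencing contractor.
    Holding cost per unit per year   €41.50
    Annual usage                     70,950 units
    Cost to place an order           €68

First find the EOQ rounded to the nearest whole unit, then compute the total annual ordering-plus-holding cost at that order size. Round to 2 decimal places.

€20,011.04

Optimal lot size Q* = (2 × 70,950 × €68 / €41.5)^½ ≈ 482.19 → Q = 482 units
Orders/yr = 70,950/482 = 147.199; ordering cost = 147.199 × €68 = €10,009.54
Average inventory = 482/2 = 241; holding cost = 241 × €41.5 = €10,001.50
Total = €10,009.54 + €10,001.50 = €20,011.04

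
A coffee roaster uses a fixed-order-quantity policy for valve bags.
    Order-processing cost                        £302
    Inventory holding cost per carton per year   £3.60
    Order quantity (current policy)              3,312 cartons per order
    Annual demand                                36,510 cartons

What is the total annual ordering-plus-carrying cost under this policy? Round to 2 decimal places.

Ordering: D/Q × S = 36,510/3,312 × £302 = £3,329.11
Holding:  Q/2 × H = 3,312/2 × £3.6 = £5,961.60
Total = £3,329.11 + £5,961.60 = £9,290.71

£9,290.71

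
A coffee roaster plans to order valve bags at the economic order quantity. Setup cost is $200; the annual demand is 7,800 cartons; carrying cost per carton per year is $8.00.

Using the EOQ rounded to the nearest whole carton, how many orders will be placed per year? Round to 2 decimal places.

2DS/H = 2·7,800·200/8 = 390,000.00
EOQ = √390,000.00 ≈ 624.50 → Q = 624
N = D/Q = 7,800/624 ≈ 12.500 orders/yr

12.50 orders per year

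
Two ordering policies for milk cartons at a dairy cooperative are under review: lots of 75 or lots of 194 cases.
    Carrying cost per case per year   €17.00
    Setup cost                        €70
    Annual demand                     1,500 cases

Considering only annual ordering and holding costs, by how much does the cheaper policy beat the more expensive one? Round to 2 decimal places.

Annual cost at Q: ordering D·S/Q plus holding Q·H/2.
TC(75) = (1,500/75)×70 + (75/2)×17 = €2,037.50
TC(194) = (1,500/194)×70 + (194/2)×17 = €2,190.24
|ΔTC| = |€2,037.50 − €2,190.24| = €152.74

€152.74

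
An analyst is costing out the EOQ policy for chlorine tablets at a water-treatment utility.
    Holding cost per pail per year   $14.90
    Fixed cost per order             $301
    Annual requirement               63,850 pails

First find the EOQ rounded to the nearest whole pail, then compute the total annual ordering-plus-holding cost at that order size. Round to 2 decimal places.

$23,931.61

Optimal lot size Q* = (2 × 63,850 × $301 / $14.9)^½ ≈ 1,606.15 → Q = 1,606 pails
Orders/yr = 63,850/1,606 = 39.757; ordering cost = 39.757 × $301 = $11,966.91
Average inventory = 1,606/2 = 803; holding cost = 803 × $14.9 = $11,964.70
Total = $11,966.91 + $11,964.70 = $23,931.61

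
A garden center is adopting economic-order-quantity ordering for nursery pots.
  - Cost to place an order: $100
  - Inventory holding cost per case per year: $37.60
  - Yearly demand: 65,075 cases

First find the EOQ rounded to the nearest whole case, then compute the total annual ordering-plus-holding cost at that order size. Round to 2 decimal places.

$22,121.58

Q* = √(2·D·S / H) = √(2·65,075·100 / 37.6) = √346,143.6 ≈ 588.34 → Q = 588 cases
Annual ordering cost = (D/Q)·S = (65,075/588) × 100 = $11,067.18
Annual holding cost  = (Q/2)·H = (588/2) × 37.6 = $11,054.40
Total = $11,067.18 + $11,054.40 = $22,121.58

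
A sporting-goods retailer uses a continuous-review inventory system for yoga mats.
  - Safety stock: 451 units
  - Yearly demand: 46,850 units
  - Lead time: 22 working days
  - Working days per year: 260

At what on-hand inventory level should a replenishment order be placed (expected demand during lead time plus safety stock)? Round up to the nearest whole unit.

4,416 units

Daily demand d = 46,850 / 260 = 180.192 units/day
Demand during lead time = 180.192 × 22 = 3,964.23
Reorder point = 3,964.23 + 451 = 4,415.23 → round up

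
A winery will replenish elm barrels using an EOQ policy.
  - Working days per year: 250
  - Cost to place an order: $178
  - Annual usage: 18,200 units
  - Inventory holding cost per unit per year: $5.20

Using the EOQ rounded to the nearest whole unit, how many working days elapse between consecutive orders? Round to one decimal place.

Optimal lot size Q* = (2 × 18,200 × $178 / $5.2)^½ ≈ 1,116.24 → Q = 1,116 units
T = Q/D × 250 days = 1,116/18,200 × 250 = 15.330 days

15.3 days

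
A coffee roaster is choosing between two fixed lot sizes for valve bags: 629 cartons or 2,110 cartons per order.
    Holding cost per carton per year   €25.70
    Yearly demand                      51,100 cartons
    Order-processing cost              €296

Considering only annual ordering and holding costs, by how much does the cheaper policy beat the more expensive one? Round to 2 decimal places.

Annual cost at Q: ordering D·S/Q plus holding Q·H/2.
TC(629) = (51,100/629)×296 + (629/2)×25.7 = €32,129.71
TC(2,110) = (51,100/2,110)×296 + (2,110/2)×25.7 = €34,282.03
Lots of 629 are cheaper by €2,152.32.

€2,152.32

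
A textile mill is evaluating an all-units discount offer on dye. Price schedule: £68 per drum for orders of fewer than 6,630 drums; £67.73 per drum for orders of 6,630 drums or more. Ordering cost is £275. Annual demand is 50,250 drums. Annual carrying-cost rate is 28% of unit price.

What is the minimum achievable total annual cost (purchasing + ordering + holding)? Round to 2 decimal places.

H₁ = 28%×£68 = £19.0400;  H₂ = 28%×£67.73 = £18.9644
EOQ₁ = √(2×50,250×275/19.0400) = 1,204.80  (< 6,630, feasible at tier 1)
EOQ₂ = √(2×50,250×275/18.9644) = 1,207.20  (< 6,630 → use Q = 6,630 at tier-2 price)
TC(tier 1 (EOQ₁), Q≈1,204.8) = £3,439,939.44
TC(tier 2, Q≈6,630.0) = £3,468,383.76
Minimum at tier 1 (EOQ₁): £3,439,939.44

£3,439,939.44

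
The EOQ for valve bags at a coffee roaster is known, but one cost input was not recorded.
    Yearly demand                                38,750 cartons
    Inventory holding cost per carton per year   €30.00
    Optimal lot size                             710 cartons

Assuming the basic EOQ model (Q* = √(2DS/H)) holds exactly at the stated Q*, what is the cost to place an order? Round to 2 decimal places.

€195.14

EOQ relation: Q² = 2DS/H, so rearrange for the unknown.
S = Q²H / (2D) = 710² × 30 / (2 × 38,750) = 195.1355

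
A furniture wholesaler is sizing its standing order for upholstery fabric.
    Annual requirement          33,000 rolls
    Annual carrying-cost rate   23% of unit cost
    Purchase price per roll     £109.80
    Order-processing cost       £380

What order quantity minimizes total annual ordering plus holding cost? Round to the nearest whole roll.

Holding cost per roll per year: H = 23% × £109.8 = £25.2540
Q* = √(2·D·S / H) = √(2·33,000·380 / 25.254) = √993,110.0 ≈ 996.55

997 rolls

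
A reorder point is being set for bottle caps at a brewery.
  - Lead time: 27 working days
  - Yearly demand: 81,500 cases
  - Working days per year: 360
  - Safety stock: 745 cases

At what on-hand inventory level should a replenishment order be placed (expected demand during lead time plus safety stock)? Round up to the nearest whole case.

6,858 cases

Daily demand d = 81,500 / 360 = 226.389 cases/day
Demand during lead time = 226.389 × 27 = 6,112.50
Reorder point = 6,112.50 + 745 = 6,857.50 → round up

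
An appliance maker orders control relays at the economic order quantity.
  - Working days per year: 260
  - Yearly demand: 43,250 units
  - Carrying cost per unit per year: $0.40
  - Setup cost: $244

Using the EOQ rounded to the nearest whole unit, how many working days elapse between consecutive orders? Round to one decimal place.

43.7 days

Q* = √(2·D·S / H) = √(2·43,250·244 / 0.4) = √52,765,000.0 ≈ 7,263.95 → Q = 7,264 units
Days between orders = 260 / (D/Q) = 260 / 5.954 ≈ 43.668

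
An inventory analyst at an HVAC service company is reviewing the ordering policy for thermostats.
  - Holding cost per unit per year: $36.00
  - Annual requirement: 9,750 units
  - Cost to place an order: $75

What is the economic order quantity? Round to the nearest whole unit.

202 units

Optimal lot size Q* = (2 × 9,750 × $75 / $36)^½ ≈ 201.56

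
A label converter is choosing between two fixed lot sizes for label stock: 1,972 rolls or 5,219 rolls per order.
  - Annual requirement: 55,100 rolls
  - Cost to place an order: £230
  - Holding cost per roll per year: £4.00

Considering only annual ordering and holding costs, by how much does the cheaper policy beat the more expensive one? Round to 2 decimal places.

For each Q, cost = (D/Q)·S + (Q/2)·H.
TC(1,972) = (55,100/1,972)×230 + (1,972/2)×4 = £10,370.47
TC(5,219) = (55,100/5,219)×230 + (5,219/2)×4 = £12,866.24
Cheaper: Q = 1,972.  Difference = £2,495.77

£2,495.77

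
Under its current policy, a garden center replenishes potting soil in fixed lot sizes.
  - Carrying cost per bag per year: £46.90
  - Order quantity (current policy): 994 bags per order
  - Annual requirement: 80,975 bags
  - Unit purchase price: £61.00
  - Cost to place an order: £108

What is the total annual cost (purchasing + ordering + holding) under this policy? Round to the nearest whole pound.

Ordering: D/Q × S = 80,975/994 × £108 = £8,798.09
Holding:  Q/2 × H = 994/2 × £46.9 = £23,309.30
Purchase cost = D·C = 80,975 × 61 = £4,939,475.00
Total = £8,798.09 + £23,309.30 + £4,939,475.00 = £4,971,582.39

£4,971,582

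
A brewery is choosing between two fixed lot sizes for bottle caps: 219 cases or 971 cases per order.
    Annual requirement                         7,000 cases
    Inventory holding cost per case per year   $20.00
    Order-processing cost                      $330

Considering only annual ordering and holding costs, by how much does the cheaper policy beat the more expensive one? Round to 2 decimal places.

Annual cost at Q: ordering D·S/Q plus holding Q·H/2.
TC(219) = (7,000/219)×330 + (219/2)×20 = $12,737.95
TC(971) = (7,000/971)×330 + (971/2)×20 = $12,088.99
Lots of 971 are cheaper by $648.95.

$648.95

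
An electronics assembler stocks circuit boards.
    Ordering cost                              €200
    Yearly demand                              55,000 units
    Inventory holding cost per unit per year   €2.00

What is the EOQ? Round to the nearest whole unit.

3,317 units

Q* = √(2·D·S / H) = √(2·55,000·200 / 2) = √11,000,000.0 ≈ 3,316.62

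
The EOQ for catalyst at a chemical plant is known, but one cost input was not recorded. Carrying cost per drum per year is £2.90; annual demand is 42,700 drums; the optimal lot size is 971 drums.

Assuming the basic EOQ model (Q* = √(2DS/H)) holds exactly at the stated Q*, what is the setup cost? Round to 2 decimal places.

Since Q* = (2DS/H)^½, squaring gives Q*²·H = 2DS.
S = Q²H / (2D) = 971² × 2.9 / (2 × 42,700) = 32.0168

£32.02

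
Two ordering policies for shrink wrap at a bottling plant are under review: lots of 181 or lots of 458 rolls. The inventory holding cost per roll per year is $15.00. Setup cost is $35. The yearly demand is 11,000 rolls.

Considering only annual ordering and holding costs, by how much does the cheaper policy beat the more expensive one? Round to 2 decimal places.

$791.04

For each Q, cost = (D/Q)·S + (Q/2)·H.
TC(181) = (11,000/181)×35 + (181/2)×15 = $3,484.57
TC(458) = (11,000/458)×35 + (458/2)×15 = $4,275.61
Cheaper: Q = 181.  Difference = $791.04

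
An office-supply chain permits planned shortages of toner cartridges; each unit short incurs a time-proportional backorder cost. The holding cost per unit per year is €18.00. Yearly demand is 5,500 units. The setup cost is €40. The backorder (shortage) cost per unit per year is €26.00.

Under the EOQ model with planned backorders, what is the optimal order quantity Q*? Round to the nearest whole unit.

203 units

Q* = √(2DS/H) · √((H + b)/b)
   = √(2 × 5,500 × 40 / 18) · √((18 + 26) / 26)
   = 156.347 × 1.3009 ≈ 203.39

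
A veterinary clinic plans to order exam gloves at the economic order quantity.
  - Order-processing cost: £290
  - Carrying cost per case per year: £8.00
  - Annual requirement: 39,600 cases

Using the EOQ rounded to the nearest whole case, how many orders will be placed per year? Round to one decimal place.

23.4 orders per year

EOQ = √(2DS/H) = √(2 × 39,600 × 290 / 8)
    = √(2,871,000.00) ≈ 1,694.40 → Q = 1,694
Orders per year = D/Q = 39,600 / 1,694 = 23.377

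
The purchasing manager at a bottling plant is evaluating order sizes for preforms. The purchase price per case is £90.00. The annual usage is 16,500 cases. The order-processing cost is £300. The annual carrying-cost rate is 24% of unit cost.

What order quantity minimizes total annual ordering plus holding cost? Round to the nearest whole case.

677 cases

Carrying cost H = £90 × 24% = £21.6000/case/yr
2DS/H = 2·16,500·300/21.6 = 458,333.33
EOQ = √458,333.33 ≈ 677.00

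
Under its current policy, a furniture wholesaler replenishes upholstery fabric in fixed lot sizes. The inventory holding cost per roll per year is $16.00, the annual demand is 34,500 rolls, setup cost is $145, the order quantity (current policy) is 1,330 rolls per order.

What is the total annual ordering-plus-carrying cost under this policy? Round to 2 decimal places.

Annual ordering cost = (D/Q)·S = (34,500/1,330) × 145 = $3,761.28
Annual holding cost  = (Q/2)·H = (1,330/2) × 16 = $10,640.00
Total = $3,761.28 + $10,640.00 = $14,401.28

$14,401.28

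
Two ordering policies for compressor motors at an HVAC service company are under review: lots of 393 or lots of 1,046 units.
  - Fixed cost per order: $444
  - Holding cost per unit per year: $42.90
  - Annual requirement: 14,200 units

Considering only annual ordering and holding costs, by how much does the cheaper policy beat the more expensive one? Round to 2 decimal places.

$3,991.64

TC(Q) = (D/Q)S + (Q/2)H
TC(393) = (14,200/393)×444 + (393/2)×42.9 = $24,472.60
TC(1,046) = (14,200/1,046)×444 + (1,046/2)×42.9 = $28,464.23
Cheaper: Q = 393.  Difference = $3,991.64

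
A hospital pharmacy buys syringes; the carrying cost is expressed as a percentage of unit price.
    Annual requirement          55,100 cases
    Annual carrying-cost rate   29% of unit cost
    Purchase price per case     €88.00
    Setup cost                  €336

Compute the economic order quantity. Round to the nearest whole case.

H = i·C = 0.29 × €88 = €25.5200 per case-year
2DS/H = 2·55,100·336/25.52 = 1,450,909.09
EOQ = √1,450,909.09 ≈ 1,204.54

1,205 cases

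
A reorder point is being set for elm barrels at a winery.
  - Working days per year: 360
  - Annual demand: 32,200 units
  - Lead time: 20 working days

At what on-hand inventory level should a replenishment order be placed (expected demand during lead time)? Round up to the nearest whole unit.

Daily demand d = 32,200 / 360 = 89.444 units/day
Demand during lead time = 89.444 × 20 = 1,788.89
Reorder point = 1,788.89 → round up

1,789 units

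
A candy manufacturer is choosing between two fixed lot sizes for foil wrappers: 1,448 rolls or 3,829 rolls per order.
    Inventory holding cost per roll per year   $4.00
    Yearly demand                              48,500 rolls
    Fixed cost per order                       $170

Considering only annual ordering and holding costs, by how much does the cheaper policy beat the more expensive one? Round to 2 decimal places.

$1,221.24

For each Q, cost = (D/Q)·S + (Q/2)·H.
TC(1,448) = (48,500/1,448)×170 + (1,448/2)×4 = $8,590.06
TC(3,829) = (48,500/3,829)×170 + (3,829/2)×4 = $9,811.30
Lots of 1,448 are cheaper by $1,221.24.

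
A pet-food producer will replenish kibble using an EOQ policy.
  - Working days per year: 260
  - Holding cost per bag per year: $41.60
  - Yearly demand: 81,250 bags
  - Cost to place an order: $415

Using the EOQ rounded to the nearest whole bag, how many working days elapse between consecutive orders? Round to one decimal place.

2DS/H = 2·81,250·415/41.6 = 1,621,093.75
EOQ = √1,621,093.75 ≈ 1,273.22 → Q = 1,273 bags
T = Q/D × 260 days = 1,273/81,250 × 260 = 4.074 days

4.1 days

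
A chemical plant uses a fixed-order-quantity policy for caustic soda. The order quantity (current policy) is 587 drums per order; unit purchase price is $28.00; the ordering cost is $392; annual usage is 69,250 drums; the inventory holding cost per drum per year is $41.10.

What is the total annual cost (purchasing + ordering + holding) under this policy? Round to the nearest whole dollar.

$1,997,308

Annual ordering cost = (D/Q)·S = (69,250/587) × 392 = $46,245.32
Annual holding cost  = (Q/2)·H = (587/2) × 41.1 = $12,062.85
Purchase cost = D·C = 69,250 × 28 = $1,939,000.00
Total = $46,245.32 + $12,062.85 + $1,939,000.00 = $1,997,308.17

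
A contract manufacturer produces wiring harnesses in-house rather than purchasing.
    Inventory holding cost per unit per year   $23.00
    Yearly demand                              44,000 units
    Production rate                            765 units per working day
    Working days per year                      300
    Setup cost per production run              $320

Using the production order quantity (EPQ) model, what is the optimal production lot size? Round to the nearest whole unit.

d = 44,000/300 = 146.6667 units/day;  effective holding cost H(1 − d/p) = 23·(1 − 146.6667/765) = 18.59041
Q* = √(2DS / H_eff) = √(2·44,000·320 / 18.59041) ≈ 1,230.76

1,231 units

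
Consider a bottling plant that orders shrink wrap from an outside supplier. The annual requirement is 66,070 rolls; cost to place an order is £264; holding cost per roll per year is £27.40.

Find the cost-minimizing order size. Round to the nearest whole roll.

2DS/H = 2·66,070·264/27.4 = 1,273,173.72
EOQ = √1,273,173.72 ≈ 1,128.35

1,128 rolls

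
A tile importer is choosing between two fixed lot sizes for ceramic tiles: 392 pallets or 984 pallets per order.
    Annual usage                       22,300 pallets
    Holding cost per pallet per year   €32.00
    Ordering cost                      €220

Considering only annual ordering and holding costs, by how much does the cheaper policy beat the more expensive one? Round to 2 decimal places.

€1,942.47

TC(Q) = (D/Q)S + (Q/2)H
TC(392) = (22,300/392)×220 + (392/2)×32 = €18,787.31
TC(984) = (22,300/984)×220 + (984/2)×32 = €20,729.77
Lots of 392 are cheaper by €1,942.47.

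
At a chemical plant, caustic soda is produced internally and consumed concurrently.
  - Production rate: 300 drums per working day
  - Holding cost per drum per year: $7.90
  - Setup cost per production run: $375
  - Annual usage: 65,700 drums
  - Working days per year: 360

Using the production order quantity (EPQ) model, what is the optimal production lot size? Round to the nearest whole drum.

Daily demand d = 65,700/360 = 182.500; p = 300; 1 − d/p = 0.39167
EPQ = √(2DS / (H(1 − d/p)))
    = √(2 × 65,700 × 375 / (7.9 × 0.39167)) ≈ 3,990.63

3,991 drums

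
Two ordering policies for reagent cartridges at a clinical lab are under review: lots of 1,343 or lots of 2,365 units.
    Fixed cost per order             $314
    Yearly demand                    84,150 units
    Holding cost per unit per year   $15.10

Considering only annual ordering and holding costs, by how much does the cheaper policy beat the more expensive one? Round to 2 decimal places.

$786.03

TC(Q) = (D/Q)S + (Q/2)H
TC(1,343) = (84,150/1,343)×314 + (1,343/2)×15.1 = $29,814.33
TC(2,365) = (84,150/2,365)×314 + (2,365/2)×15.1 = $29,028.31
Cheaper: Q = 2,365.  Difference = $786.03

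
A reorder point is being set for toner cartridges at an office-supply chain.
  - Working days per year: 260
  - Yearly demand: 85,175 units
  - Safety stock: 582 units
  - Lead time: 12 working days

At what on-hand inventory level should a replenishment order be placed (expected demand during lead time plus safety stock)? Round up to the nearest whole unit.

4,514 units

Daily demand d = 85,175 / 260 = 327.596 units/day
Demand during lead time = 327.596 × 12 = 3,931.15
Reorder point = 3,931.15 + 582 = 4,513.15 → round up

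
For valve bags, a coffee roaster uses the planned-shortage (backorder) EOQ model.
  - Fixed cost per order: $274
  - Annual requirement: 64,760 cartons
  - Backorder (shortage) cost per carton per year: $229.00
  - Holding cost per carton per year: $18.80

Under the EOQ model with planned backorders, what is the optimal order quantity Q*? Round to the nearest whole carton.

1,429 cartons

Q* = √(2DS/H) · √((H + b)/b)
   = √(2 × 64,760 × 274 / 18.8) · √((18.8 + 229) / 229)
   = 1,373.931 × 1.0402 ≈ 1,429.22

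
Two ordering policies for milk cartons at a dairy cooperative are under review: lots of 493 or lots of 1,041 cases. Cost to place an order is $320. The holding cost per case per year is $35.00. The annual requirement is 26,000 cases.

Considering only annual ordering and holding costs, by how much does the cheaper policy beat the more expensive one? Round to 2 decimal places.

$706.05

For each Q, cost = (D/Q)·S + (Q/2)·H.
TC(493) = (26,000/493)×320 + (493/2)×35 = $25,503.77
TC(1,041) = (26,000/1,041)×320 + (1,041/2)×35 = $26,209.82
Cheaper: Q = 493.  Difference = $706.05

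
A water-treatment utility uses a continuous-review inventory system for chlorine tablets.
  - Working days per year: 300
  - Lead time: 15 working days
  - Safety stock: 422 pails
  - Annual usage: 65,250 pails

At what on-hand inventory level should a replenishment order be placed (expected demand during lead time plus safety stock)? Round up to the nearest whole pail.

3,685 pails

Daily demand d = 65,250 / 300 = 217.500 pails/day
Demand during lead time = 217.500 × 15 = 3,262.50
Reorder point = 3,262.50 + 422 = 3,684.50 → round up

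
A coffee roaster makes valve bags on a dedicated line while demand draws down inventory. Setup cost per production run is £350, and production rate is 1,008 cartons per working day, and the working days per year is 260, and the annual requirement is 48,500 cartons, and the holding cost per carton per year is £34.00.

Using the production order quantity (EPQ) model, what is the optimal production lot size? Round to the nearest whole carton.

1,107 cartons

d = 48,500/260 = 186.5385 cartons/day;  effective holding cost H(1 − d/p) = 34·(1 − 186.5385/1008) = 27.70803
Q* = √(2DS / H_eff) = √(2·48,500·350 / 27.70803) ≈ 1,106.92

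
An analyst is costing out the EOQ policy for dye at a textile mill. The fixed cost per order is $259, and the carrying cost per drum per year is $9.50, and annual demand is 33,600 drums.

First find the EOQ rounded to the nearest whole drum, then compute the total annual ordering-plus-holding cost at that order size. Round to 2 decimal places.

$12,858.68

Q* = √(2·D·S / H) = √(2·33,600·259 / 9.5) = √1,832,084.2 ≈ 1,353.55 → Q = 1,354 drums
Orders/yr = 33,600/1,354 = 24.815; ordering cost = 24.815 × $259 = $6,427.18
Average inventory = 1,354/2 = 677; holding cost = 677 × $9.5 = $6,431.50
Total = $6,427.18 + $6,431.50 = $12,858.68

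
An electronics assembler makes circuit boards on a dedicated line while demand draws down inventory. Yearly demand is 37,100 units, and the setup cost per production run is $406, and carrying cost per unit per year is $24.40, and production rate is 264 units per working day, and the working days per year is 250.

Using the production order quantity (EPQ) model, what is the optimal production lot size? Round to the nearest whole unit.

1,679 units

Daily demand d = 37,100/250 = 148.400; p = 264; 1 − d/p = 0.43788
EPQ = √(2DS / (H(1 − d/p)))
    = √(2 × 37,100 × 406 / (24.4 × 0.43788)) ≈ 1,679.16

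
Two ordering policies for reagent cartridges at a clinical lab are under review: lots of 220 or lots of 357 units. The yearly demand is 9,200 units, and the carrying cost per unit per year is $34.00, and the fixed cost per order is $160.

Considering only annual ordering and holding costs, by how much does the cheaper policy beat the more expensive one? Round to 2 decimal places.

$238.66

For each Q, cost = (D/Q)·S + (Q/2)·H.
TC(220) = (9,200/220)×160 + (220/2)×34 = $10,430.91
TC(357) = (9,200/357)×160 + (357/2)×34 = $10,192.25
Cheaper: Q = 357.  Difference = $238.66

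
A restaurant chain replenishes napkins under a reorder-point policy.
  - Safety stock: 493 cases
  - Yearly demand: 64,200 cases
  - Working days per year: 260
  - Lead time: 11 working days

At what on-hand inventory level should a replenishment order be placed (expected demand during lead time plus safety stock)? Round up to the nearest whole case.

3,210 cases

Daily demand d = 64,200 / 260 = 246.923 cases/day
Demand during lead time = 246.923 × 11 = 2,716.15
Reorder point = 2,716.15 + 493 = 3,209.15 → round up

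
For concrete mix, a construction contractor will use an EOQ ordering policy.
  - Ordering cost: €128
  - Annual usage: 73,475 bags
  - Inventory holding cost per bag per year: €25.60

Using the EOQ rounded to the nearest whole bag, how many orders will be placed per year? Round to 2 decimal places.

2DS/H = 2·73,475·128/25.6 = 734,750.00
EOQ = √734,750.00 ≈ 857.18 → Q = 857
N = D/Q = 73,475/857 ≈ 85.735 orders/yr

85.74 orders per year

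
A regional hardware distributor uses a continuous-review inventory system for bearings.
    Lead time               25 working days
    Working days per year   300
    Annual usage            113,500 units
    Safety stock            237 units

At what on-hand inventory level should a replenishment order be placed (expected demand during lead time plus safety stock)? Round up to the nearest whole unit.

9,696 units

Daily demand d = 113,500 / 300 = 378.333 units/day
Demand during lead time = 378.333 × 25 = 9,458.33
Reorder point = 9,458.33 + 237 = 9,695.33 → round up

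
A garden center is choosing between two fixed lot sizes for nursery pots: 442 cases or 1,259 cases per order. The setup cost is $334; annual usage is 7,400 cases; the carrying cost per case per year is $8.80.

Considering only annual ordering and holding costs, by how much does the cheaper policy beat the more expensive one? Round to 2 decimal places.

$33.91

TC(Q) = (D/Q)S + (Q/2)H
TC(442) = (7,400/442)×334 + (442/2)×8.8 = $7,536.66
TC(1,259) = (7,400/1,259)×334 + (1,259/2)×8.8 = $7,502.75
Cheaper: Q = 1,259.  Difference = $33.91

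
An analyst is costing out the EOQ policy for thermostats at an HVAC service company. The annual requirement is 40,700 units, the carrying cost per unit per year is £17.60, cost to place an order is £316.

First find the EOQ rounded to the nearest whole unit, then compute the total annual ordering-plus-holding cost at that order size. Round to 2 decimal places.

Q* = √(2·D·S / H) = √(2·40,700·316 / 17.6) = √1,461,500.0 ≈ 1,208.93 → Q = 1,209 units
Orders/yr = 40,700/1,209 = 33.664; ordering cost = 33.664 × £316 = £10,637.88
Average inventory = 1,209/2 = 604.5; holding cost = 604.5 × £17.6 = £10,639.20
Total = £10,637.88 + £10,639.20 = £21,277.08

£21,277.08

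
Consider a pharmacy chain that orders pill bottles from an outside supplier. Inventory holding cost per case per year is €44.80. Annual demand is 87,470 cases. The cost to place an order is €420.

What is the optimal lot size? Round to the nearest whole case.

Q* = √(2·D·S / H) = √(2·87,470·420 / 44.8) = √1,640,062.5 ≈ 1,280.65

1,281 cases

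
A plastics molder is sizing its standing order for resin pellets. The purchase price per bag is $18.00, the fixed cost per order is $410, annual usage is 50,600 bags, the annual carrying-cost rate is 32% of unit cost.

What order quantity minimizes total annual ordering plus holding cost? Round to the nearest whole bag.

2,684 bags

H = i·C = 0.32 × $18 = $5.7600 per bag-year
2DS/H = 2·50,600·410/5.76 = 7,203,472.22
EOQ = √7,203,472.22 ≈ 2,683.93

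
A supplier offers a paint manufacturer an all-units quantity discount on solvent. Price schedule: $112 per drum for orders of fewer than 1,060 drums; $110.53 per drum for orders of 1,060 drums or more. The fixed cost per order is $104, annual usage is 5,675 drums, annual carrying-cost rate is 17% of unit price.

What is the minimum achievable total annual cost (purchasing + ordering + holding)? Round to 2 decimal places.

H₁ = 17%×$112 = $19.0400;  H₂ = 17%×$110.53 = $18.7901
EOQ₁ = √(2×5,675×104/19.0400) = 248.99  (< 1,060, feasible at tier 1)
EOQ₂ = √(2×5,675×104/18.7901) = 250.64  (< 1,060 → use Q = 1,060 at tier-2 price)
TC(tier 1 (EOQ₁), Q≈249.0) = $640,340.76
TC(tier 2, Q≈1,060.0) = $637,773.30
Minimum at tier 2: $637,773.30

$637,773.30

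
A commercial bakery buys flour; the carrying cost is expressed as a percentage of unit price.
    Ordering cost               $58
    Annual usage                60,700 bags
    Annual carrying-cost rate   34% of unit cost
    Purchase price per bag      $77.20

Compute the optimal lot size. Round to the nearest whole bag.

H = i·C = 0.34 × $77.2 = $26.2480 per bag-year
EOQ = √(2DS/H) = √(2 × 60,700 × 58 / 26.248)
    = √(268,256.63) ≈ 517.93

518 bags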